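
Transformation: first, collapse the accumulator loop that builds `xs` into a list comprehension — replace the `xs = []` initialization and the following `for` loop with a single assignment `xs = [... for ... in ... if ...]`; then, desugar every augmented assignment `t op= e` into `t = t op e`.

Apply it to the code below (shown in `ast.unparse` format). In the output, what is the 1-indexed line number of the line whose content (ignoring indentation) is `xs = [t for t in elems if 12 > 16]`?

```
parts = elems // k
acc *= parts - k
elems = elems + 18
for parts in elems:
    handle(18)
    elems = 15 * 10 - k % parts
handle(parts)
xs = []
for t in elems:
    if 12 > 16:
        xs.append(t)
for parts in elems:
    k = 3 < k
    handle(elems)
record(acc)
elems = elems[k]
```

8

Transformed code:
parts = elems // k
acc = acc * (parts - k)
elems = elems + 18
for parts in elems:
    handle(18)
    elems = 15 * 10 - k % parts
handle(parts)
xs = [t for t in elems if 12 > 16]
for parts in elems:
    k = 3 < k
    handle(elems)
record(acc)
elems = elems[k]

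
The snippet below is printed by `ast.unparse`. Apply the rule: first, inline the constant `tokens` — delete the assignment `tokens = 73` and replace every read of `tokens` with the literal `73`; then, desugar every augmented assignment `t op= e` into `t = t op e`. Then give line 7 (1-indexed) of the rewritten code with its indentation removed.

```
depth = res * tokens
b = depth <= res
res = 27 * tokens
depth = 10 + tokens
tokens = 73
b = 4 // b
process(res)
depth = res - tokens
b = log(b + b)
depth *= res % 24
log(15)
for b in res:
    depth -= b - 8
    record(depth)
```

Transformed code:
depth = res * 73
b = depth <= res
res = 27 * 73
depth = 10 + 73
b = 4 // b
process(res)
depth = res - 73
b = log(b + b)
depth = depth * (res % 24)
log(15)
for b in res:
    depth = depth - (b - 8)
    record(depth)

depth = res - 73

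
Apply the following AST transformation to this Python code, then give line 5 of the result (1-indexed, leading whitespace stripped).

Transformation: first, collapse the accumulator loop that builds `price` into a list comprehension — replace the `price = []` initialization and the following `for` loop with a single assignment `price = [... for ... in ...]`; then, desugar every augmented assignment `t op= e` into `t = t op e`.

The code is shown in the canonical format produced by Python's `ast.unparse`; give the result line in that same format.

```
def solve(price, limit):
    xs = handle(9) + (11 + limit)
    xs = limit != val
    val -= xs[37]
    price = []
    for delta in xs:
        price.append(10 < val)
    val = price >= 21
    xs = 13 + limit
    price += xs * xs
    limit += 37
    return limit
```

price = [10 < val for delta in xs]

Transformed code:
def solve(price, limit):
    xs = handle(9) + (11 + limit)
    xs = limit != val
    val = val - xs[37]
    price = [10 < val for delta in xs]
    val = price >= 21
    xs = 13 + limit
    price = price + xs * xs
    limit = limit + 37
    return limit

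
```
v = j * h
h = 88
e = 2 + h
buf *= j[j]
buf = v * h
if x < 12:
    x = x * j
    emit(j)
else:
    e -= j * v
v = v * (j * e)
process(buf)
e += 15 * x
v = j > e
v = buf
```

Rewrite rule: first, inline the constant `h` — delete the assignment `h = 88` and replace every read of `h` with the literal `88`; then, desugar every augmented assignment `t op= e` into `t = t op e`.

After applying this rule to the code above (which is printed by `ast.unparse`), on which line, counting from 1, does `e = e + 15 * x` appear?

12

Transformed code:
v = j * 88
e = 2 + 88
buf = buf * j[j]
buf = v * 88
if x < 12:
    x = x * j
    emit(j)
else:
    e = e - j * v
v = v * (j * e)
process(buf)
e = e + 15 * x
v = j > e
v = buf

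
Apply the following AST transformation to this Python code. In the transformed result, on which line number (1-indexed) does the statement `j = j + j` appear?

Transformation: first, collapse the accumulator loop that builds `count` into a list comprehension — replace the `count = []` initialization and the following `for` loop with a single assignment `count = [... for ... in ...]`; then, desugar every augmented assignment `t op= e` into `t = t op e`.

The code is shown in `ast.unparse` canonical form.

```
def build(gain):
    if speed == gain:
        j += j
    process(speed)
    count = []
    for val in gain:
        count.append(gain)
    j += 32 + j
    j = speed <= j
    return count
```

3

Transformed code:
def build(gain):
    if speed == gain:
        j = j + j
    process(speed)
    count = [gain for val in gain]
    j = j + (32 + j)
    j = speed <= j
    return count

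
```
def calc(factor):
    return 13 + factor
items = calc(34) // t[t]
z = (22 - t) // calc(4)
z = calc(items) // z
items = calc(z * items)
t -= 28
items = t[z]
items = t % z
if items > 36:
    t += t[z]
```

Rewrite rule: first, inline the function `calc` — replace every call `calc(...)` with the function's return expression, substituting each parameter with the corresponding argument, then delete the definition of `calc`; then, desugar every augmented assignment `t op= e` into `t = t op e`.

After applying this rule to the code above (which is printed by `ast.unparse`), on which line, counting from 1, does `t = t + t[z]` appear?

Transformed code:
items = (13 + 34) // t[t]
z = (22 - t) // (13 + 4)
z = (13 + items) // z
items = 13 + z * items
t = t - 28
items = t[z]
items = t % z
if items > 36:
    t = t + t[z]

9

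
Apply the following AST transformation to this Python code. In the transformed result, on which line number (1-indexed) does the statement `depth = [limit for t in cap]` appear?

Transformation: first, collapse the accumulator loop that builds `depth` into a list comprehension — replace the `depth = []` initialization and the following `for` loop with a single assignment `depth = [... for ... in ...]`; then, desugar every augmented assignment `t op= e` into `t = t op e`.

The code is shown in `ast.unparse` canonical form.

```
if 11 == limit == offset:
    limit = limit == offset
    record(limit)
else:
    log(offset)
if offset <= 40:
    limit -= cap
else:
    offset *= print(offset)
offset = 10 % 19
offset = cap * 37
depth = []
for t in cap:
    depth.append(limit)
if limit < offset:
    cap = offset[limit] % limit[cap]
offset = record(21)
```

Transformed code:
if 11 == limit == offset:
    limit = limit == offset
    record(limit)
else:
    log(offset)
if offset <= 40:
    limit = limit - cap
else:
    offset = offset * print(offset)
offset = 10 % 19
offset = cap * 37
depth = [limit for t in cap]
if limit < offset:
    cap = offset[limit] % limit[cap]
offset = record(21)

12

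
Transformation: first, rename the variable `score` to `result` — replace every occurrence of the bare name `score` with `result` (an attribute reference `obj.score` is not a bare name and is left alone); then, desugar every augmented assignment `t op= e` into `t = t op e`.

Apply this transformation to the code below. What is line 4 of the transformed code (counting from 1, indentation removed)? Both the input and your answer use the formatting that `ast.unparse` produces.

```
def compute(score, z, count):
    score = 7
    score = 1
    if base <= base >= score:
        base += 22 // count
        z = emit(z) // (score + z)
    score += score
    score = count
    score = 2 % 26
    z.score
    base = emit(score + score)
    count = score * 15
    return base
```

Transformed code:
def compute(result, z, count):
    result = 7
    result = 1
    if base <= base >= result:
        base = base + 22 // count
        z = emit(z) // (result + z)
    result = result + result
    result = count
    result = 2 % 26
    z.score
    base = emit(result + result)
    count = result * 15
    return base

if base <= base >= result:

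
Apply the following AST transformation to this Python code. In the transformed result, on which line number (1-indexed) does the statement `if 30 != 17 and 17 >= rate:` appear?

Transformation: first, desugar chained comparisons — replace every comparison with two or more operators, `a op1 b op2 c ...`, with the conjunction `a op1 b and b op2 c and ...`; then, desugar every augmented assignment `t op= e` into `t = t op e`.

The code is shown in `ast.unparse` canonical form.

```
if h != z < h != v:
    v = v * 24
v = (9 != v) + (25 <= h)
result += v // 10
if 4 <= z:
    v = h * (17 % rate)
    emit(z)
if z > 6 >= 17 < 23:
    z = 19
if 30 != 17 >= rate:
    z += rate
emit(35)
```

10

Transformed code:
if h != z and z < h and (h != v):
    v = v * 24
v = (9 != v) + (25 <= h)
result = result + v // 10
if 4 <= z:
    v = h * (17 % rate)
    emit(z)
if z > 6 and 6 >= 17 and (17 < 23):
    z = 19
if 30 != 17 and 17 >= rate:
    z = z + rate
emit(35)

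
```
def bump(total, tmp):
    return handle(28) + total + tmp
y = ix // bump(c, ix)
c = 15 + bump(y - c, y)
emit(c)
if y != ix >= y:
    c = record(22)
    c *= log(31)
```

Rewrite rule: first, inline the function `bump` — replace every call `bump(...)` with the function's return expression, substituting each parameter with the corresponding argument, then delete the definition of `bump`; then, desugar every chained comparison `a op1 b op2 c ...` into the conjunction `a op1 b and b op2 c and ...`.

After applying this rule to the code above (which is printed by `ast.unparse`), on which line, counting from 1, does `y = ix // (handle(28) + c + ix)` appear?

Transformed code:
y = ix // (handle(28) + c + ix)
c = 15 + (handle(28) + (y - c) + y)
emit(c)
if y != ix and ix >= y:
    c = record(22)
    c *= log(31)

1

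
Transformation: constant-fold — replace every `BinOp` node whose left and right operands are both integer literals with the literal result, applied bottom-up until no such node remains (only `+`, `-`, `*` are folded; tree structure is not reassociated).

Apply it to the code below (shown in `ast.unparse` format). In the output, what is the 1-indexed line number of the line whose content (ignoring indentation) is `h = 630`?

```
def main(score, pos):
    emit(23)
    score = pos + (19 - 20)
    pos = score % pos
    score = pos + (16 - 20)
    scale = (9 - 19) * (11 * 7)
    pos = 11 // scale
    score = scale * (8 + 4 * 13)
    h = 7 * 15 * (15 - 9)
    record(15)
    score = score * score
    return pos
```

9

Transformed code:
def main(score, pos):
    emit(23)
    score = pos + -1
    pos = score % pos
    score = pos + -4
    scale = -770
    pos = 11 // scale
    score = scale * 60
    h = 630
    record(15)
    score = score * score
    return pos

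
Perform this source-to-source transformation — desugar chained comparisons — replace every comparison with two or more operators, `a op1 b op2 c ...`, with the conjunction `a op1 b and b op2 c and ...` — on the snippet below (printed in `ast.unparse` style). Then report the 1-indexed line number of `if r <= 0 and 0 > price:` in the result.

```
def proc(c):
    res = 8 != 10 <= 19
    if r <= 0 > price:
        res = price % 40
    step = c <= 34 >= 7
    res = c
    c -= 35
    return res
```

Transformed code:
def proc(c):
    res = 8 != 10 and 10 <= 19
    if r <= 0 and 0 > price:
        res = price % 40
    step = c <= 34 and 34 >= 7
    res = c
    c -= 35
    return res

3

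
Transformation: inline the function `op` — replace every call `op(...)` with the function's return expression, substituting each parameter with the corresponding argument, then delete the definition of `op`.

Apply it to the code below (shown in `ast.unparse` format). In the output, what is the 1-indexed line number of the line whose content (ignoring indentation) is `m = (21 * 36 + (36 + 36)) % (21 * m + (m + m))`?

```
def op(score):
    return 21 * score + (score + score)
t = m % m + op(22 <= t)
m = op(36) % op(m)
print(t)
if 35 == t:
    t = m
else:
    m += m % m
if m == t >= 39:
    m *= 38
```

2

Transformed code:
t = m % m + (21 * (22 <= t) + ((22 <= t) + (22 <= t)))
m = (21 * 36 + (36 + 36)) % (21 * m + (m + m))
print(t)
if 35 == t:
    t = m
else:
    m += m % m
if m == t >= 39:
    m *= 38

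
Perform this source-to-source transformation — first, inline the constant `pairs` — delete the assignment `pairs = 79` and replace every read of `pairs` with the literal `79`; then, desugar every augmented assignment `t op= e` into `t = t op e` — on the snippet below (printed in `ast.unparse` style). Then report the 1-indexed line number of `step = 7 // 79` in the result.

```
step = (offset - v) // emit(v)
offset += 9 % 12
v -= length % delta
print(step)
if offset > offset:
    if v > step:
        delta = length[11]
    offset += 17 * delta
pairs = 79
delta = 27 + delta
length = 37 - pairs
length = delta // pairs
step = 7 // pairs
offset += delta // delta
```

12

Transformed code:
step = (offset - v) // emit(v)
offset = offset + 9 % 12
v = v - length % delta
print(step)
if offset > offset:
    if v > step:
        delta = length[11]
    offset = offset + 17 * delta
delta = 27 + delta
length = 37 - 79
length = delta // 79
step = 7 // 79
offset = offset + delta // delta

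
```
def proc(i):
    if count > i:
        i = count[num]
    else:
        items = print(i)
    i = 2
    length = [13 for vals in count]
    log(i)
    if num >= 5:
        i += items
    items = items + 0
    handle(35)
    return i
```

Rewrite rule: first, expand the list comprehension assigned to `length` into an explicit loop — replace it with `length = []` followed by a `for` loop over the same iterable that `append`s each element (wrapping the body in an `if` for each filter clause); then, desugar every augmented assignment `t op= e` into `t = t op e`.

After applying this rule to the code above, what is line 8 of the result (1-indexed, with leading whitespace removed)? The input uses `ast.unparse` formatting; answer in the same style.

Transformed code:
def proc(i):
    if count > i:
        i = count[num]
    else:
        items = print(i)
    i = 2
    length = []
    for vals in count:
        length.append(13)
    log(i)
    if num >= 5:
        i = i + items
    items = items + 0
    handle(35)
    return i

for vals in count:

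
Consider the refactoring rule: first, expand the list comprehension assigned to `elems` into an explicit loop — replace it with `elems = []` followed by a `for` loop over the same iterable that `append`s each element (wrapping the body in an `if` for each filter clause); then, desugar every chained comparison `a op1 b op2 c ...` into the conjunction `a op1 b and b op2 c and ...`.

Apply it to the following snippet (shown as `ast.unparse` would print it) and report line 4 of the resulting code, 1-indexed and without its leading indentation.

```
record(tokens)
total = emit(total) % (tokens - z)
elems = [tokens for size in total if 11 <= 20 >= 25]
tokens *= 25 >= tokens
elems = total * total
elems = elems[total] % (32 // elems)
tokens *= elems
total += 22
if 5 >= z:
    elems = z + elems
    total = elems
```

for size in total:

Transformed code:
record(tokens)
total = emit(total) % (tokens - z)
elems = []
for size in total:
    if 11 <= 20 and 20 >= 25:
        elems.append(tokens)
tokens *= 25 >= tokens
elems = total * total
elems = elems[total] % (32 // elems)
tokens *= elems
total += 22
if 5 >= z:
    elems = z + elems
    total = elems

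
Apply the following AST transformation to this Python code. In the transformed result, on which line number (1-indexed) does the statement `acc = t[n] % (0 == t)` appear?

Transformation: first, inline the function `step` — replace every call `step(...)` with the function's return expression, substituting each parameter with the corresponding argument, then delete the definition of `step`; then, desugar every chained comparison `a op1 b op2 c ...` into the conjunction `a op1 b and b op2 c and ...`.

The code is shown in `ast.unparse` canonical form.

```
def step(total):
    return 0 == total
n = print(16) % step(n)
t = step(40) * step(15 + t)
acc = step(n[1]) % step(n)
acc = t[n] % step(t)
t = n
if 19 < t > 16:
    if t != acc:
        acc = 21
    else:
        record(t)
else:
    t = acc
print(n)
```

Transformed code:
n = print(16) % (0 == n)
t = (0 == 40) * (0 == 15 + t)
acc = (0 == n[1]) % (0 == n)
acc = t[n] % (0 == t)
t = n
if 19 < t and t > 16:
    if t != acc:
        acc = 21
    else:
        record(t)
else:
    t = acc
print(n)

4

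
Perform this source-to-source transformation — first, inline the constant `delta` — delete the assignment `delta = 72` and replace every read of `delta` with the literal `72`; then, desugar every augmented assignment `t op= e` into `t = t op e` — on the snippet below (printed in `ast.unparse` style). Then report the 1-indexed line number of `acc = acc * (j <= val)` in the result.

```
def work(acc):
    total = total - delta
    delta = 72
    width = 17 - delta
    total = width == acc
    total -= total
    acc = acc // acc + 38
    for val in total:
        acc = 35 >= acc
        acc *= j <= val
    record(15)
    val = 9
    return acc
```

9

Transformed code:
def work(acc):
    total = total - 72
    width = 17 - 72
    total = width == acc
    total = total - total
    acc = acc // acc + 38
    for val in total:
        acc = 35 >= acc
        acc = acc * (j <= val)
    record(15)
    val = 9
    return acc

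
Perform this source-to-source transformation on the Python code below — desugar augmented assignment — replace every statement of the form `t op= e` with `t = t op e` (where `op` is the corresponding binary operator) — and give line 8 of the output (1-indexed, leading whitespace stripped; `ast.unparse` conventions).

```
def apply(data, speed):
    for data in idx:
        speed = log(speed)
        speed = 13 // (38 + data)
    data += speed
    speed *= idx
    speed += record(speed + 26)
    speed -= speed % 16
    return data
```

speed = speed - speed % 16

Transformed code:
def apply(data, speed):
    for data in idx:
        speed = log(speed)
        speed = 13 // (38 + data)
    data = data + speed
    speed = speed * idx
    speed = speed + record(speed + 26)
    speed = speed - speed % 16
    return data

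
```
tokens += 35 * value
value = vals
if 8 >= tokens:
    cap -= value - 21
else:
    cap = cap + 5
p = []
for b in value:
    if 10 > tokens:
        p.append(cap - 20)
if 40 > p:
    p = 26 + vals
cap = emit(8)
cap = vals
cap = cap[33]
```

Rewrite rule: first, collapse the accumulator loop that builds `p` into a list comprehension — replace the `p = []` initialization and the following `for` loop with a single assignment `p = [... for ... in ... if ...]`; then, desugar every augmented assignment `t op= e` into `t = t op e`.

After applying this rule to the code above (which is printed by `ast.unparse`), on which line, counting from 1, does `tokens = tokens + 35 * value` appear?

1

Transformed code:
tokens = tokens + 35 * value
value = vals
if 8 >= tokens:
    cap = cap - (value - 21)
else:
    cap = cap + 5
p = [cap - 20 for b in value if 10 > tokens]
if 40 > p:
    p = 26 + vals
cap = emit(8)
cap = vals
cap = cap[33]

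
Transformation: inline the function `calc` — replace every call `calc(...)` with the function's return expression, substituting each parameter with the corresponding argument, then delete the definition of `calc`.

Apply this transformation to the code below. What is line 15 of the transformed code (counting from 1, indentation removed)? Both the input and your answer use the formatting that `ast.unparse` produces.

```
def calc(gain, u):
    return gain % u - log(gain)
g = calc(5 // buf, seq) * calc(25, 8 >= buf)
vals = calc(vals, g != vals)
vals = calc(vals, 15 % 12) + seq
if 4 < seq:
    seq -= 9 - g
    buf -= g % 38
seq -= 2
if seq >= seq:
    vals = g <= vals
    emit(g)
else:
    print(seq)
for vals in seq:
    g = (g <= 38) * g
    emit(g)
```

Transformed code:
g = (5 // buf % seq - log(5 // buf)) * (25 % (8 >= buf) - log(25))
vals = vals % (g != vals) - log(vals)
vals = vals % (15 % 12) - log(vals) + seq
if 4 < seq:
    seq -= 9 - g
    buf -= g % 38
seq -= 2
if seq >= seq:
    vals = g <= vals
    emit(g)
else:
    print(seq)
for vals in seq:
    g = (g <= 38) * g
    emit(g)

emit(g)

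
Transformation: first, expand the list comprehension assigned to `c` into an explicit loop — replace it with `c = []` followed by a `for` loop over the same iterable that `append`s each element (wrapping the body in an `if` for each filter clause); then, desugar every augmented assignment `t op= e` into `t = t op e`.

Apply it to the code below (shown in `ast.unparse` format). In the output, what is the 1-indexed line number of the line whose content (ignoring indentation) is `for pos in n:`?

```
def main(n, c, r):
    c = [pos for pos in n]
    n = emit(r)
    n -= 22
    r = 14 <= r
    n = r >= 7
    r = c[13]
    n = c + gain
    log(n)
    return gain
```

3

Transformed code:
def main(n, c, r):
    c = []
    for pos in n:
        c.append(pos)
    n = emit(r)
    n = n - 22
    r = 14 <= r
    n = r >= 7
    r = c[13]
    n = c + gain
    log(n)
    return gain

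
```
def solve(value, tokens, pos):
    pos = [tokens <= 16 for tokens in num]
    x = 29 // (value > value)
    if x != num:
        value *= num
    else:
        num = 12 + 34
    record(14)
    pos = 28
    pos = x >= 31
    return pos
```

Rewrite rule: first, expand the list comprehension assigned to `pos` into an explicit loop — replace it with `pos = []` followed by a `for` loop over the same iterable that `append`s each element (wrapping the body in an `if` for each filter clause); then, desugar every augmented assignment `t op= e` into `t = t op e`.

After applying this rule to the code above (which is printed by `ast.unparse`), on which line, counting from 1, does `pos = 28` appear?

11

Transformed code:
def solve(value, tokens, pos):
    pos = []
    for tokens in num:
        pos.append(tokens <= 16)
    x = 29 // (value > value)
    if x != num:
        value = value * num
    else:
        num = 12 + 34
    record(14)
    pos = 28
    pos = x >= 31
    return pos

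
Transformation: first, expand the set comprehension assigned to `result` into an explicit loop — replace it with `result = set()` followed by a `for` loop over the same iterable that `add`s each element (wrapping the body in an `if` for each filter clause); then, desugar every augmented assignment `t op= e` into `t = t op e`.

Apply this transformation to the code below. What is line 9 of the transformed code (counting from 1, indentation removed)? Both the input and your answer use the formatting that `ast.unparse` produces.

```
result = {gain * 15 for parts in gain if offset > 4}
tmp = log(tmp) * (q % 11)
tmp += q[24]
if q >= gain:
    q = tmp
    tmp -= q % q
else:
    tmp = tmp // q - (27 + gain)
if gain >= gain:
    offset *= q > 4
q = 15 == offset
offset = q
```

Transformed code:
result = set()
for parts in gain:
    if offset > 4:
        result.add(gain * 15)
tmp = log(tmp) * (q % 11)
tmp = tmp + q[24]
if q >= gain:
    q = tmp
    tmp = tmp - q % q
else:
    tmp = tmp // q - (27 + gain)
if gain >= gain:
    offset = offset * (q > 4)
q = 15 == offset
offset = q

tmp = tmp - q % q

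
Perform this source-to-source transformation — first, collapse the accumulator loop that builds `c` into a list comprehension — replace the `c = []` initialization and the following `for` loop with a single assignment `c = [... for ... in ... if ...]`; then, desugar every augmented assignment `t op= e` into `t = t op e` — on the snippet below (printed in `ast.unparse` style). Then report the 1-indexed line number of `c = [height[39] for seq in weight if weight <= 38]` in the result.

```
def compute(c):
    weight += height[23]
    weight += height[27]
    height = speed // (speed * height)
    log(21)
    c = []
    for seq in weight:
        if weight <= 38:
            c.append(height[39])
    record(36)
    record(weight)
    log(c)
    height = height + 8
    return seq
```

Transformed code:
def compute(c):
    weight = weight + height[23]
    weight = weight + height[27]
    height = speed // (speed * height)
    log(21)
    c = [height[39] for seq in weight if weight <= 38]
    record(36)
    record(weight)
    log(c)
    height = height + 8
    return seq

6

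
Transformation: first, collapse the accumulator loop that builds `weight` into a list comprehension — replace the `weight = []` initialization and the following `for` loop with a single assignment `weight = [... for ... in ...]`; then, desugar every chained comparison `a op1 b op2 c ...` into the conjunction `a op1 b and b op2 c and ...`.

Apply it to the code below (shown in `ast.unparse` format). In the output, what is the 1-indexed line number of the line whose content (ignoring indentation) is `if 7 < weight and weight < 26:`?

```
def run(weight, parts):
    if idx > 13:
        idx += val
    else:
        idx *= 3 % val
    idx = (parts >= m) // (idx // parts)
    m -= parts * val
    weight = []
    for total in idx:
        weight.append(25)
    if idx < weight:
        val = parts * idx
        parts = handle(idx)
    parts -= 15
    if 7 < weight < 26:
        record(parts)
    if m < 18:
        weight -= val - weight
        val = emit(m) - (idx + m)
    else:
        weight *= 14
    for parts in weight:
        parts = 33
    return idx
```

Transformed code:
def run(weight, parts):
    if idx > 13:
        idx += val
    else:
        idx *= 3 % val
    idx = (parts >= m) // (idx // parts)
    m -= parts * val
    weight = [25 for total in idx]
    if idx < weight:
        val = parts * idx
        parts = handle(idx)
    parts -= 15
    if 7 < weight and weight < 26:
        record(parts)
    if m < 18:
        weight -= val - weight
        val = emit(m) - (idx + m)
    else:
        weight *= 14
    for parts in weight:
        parts = 33
    return idx

13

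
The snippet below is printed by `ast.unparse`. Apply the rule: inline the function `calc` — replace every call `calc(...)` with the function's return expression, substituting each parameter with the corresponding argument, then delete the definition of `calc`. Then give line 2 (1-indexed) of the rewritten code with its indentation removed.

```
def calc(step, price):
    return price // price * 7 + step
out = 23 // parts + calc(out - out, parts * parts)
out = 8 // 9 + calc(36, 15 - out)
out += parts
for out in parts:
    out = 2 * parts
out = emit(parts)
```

out = 8 // 9 + ((15 - out) // (15 - out) * 7 + 36)

Transformed code:
out = 23 // parts + (parts * parts // (parts * parts) * 7 + (out - out))
out = 8 // 9 + ((15 - out) // (15 - out) * 7 + 36)
out += parts
for out in parts:
    out = 2 * parts
out = emit(parts)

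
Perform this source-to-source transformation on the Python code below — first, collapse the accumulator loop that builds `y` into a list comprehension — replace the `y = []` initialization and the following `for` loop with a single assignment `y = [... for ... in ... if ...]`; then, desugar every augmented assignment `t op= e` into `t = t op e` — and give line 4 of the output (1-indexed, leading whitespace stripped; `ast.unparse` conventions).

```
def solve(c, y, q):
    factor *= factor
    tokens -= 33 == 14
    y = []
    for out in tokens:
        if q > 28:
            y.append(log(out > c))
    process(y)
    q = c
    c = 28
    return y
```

y = [log(out > c) for out in tokens if q > 28]

Transformed code:
def solve(c, y, q):
    factor = factor * factor
    tokens = tokens - (33 == 14)
    y = [log(out > c) for out in tokens if q > 28]
    process(y)
    q = c
    c = 28
    return y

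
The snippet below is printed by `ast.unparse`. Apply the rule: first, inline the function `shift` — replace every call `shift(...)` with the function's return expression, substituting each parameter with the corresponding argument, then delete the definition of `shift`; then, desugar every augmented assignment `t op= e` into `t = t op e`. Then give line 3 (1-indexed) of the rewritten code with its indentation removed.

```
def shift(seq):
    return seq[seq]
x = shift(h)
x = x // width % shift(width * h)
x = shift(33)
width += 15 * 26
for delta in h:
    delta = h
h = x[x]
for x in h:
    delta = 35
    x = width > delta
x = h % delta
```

Transformed code:
x = h[h]
x = x // width % (width * h)[width * h]
x = 33[33]
width = width + 15 * 26
for delta in h:
    delta = h
h = x[x]
for x in h:
    delta = 35
    x = width > delta
x = h % delta

x = 33[33]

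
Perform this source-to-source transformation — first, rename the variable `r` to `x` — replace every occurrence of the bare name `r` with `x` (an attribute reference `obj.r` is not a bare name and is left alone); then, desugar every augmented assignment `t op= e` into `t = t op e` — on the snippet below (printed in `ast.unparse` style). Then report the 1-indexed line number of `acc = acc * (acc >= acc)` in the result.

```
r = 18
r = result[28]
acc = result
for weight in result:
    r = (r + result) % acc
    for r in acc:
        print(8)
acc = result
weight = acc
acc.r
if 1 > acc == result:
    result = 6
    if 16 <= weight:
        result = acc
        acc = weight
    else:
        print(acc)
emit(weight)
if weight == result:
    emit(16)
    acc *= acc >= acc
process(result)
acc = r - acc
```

Transformed code:
x = 18
x = result[28]
acc = result
for weight in result:
    x = (x + result) % acc
    for x in acc:
        print(8)
acc = result
weight = acc
acc.r
if 1 > acc == result:
    result = 6
    if 16 <= weight:
        result = acc
        acc = weight
    else:
        print(acc)
emit(weight)
if weight == result:
    emit(16)
    acc = acc * (acc >= acc)
process(result)
acc = x - acc

21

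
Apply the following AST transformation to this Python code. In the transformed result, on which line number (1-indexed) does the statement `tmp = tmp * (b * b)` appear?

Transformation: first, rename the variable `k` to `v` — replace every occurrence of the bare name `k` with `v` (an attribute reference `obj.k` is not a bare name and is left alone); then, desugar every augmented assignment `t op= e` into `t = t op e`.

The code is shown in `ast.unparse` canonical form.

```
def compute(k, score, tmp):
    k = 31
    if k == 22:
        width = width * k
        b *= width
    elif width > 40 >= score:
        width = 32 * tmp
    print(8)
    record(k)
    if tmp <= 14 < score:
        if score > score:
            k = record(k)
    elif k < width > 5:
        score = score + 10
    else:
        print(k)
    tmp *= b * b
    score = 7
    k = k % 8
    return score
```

Transformed code:
def compute(v, score, tmp):
    v = 31
    if v == 22:
        width = width * v
        b = b * width
    elif width > 40 >= score:
        width = 32 * tmp
    print(8)
    record(v)
    if tmp <= 14 < score:
        if score > score:
            v = record(v)
    elif v < width > 5:
        score = score + 10
    else:
        print(v)
    tmp = tmp * (b * b)
    score = 7
    v = v % 8
    return score

17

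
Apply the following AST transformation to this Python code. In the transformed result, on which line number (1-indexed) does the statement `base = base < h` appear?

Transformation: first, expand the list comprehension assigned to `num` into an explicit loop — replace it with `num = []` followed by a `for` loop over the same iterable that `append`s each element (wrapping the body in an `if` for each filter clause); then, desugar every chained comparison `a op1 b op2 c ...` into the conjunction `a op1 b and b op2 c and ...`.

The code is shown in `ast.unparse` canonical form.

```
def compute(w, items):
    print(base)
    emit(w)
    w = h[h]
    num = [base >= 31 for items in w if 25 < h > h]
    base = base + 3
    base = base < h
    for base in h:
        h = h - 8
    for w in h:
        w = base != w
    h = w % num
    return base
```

Transformed code:
def compute(w, items):
    print(base)
    emit(w)
    w = h[h]
    num = []
    for items in w:
        if 25 < h and h > h:
            num.append(base >= 31)
    base = base + 3
    base = base < h
    for base in h:
        h = h - 8
    for w in h:
        w = base != w
    h = w % num
    return base

10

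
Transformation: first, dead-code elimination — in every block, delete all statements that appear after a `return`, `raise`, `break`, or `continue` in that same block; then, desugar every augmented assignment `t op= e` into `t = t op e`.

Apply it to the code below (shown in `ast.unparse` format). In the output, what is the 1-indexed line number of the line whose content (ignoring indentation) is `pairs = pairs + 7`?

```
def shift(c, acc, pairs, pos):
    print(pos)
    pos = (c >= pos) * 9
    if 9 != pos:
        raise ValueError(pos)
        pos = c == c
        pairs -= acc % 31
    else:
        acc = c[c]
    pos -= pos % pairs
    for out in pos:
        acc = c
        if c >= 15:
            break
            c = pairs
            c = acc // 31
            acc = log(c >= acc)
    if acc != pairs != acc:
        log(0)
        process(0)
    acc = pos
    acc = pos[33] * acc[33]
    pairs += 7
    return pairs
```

18

Transformed code:
def shift(c, acc, pairs, pos):
    print(pos)
    pos = (c >= pos) * 9
    if 9 != pos:
        raise ValueError(pos)
    else:
        acc = c[c]
    pos = pos - pos % pairs
    for out in pos:
        acc = c
        if c >= 15:
            break
    if acc != pairs != acc:
        log(0)
        process(0)
    acc = pos
    acc = pos[33] * acc[33]
    pairs = pairs + 7
    return pairs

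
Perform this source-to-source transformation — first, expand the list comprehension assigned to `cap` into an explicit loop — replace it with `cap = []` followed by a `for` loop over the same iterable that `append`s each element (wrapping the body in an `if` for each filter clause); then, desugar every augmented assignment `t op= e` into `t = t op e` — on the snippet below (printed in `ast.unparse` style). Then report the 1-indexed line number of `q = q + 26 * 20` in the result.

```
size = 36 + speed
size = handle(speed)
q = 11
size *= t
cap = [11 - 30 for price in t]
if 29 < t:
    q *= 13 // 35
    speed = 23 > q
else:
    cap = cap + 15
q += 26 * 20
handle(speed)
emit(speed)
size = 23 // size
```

Transformed code:
size = 36 + speed
size = handle(speed)
q = 11
size = size * t
cap = []
for price in t:
    cap.append(11 - 30)
if 29 < t:
    q = q * (13 // 35)
    speed = 23 > q
else:
    cap = cap + 15
q = q + 26 * 20
handle(speed)
emit(speed)
size = 23 // size

13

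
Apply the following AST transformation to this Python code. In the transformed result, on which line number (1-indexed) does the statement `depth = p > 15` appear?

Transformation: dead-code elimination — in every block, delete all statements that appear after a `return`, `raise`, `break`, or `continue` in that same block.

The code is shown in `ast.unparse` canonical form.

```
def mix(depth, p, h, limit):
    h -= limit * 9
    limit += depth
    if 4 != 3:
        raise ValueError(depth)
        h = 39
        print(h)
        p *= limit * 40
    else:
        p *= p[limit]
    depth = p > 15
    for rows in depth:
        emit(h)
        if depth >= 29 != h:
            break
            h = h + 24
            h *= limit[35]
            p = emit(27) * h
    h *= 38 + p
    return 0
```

Transformed code:
def mix(depth, p, h, limit):
    h -= limit * 9
    limit += depth
    if 4 != 3:
        raise ValueError(depth)
    else:
        p *= p[limit]
    depth = p > 15
    for rows in depth:
        emit(h)
        if depth >= 29 != h:
            break
    h *= 38 + p
    return 0

8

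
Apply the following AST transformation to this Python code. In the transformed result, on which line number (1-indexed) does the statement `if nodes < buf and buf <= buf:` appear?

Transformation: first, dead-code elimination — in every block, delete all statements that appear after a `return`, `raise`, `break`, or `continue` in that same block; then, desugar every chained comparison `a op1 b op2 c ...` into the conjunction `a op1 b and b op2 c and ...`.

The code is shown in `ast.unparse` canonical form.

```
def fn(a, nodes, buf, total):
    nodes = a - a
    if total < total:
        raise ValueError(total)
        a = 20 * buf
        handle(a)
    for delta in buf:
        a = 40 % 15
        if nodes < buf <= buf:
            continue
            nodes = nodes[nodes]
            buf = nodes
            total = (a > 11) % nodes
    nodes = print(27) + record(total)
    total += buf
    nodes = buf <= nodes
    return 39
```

7

Transformed code:
def fn(a, nodes, buf, total):
    nodes = a - a
    if total < total:
        raise ValueError(total)
    for delta in buf:
        a = 40 % 15
        if nodes < buf and buf <= buf:
            continue
    nodes = print(27) + record(total)
    total += buf
    nodes = buf <= nodes
    return 39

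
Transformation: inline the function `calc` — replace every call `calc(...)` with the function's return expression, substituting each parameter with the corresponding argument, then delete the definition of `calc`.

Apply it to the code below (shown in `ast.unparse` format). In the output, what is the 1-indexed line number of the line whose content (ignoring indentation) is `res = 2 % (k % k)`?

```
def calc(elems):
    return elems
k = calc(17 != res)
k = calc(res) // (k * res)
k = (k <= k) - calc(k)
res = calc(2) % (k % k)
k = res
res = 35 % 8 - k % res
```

4

Transformed code:
k = 17 != res
k = res // (k * res)
k = (k <= k) - k
res = 2 % (k % k)
k = res
res = 35 % 8 - k % res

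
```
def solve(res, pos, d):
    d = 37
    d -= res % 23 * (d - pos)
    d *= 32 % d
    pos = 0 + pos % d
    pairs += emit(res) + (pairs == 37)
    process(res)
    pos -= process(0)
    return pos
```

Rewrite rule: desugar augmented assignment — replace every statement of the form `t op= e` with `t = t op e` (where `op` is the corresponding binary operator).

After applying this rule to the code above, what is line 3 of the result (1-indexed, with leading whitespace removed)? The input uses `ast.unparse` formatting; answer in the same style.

Transformed code:
def solve(res, pos, d):
    d = 37
    d = d - res % 23 * (d - pos)
    d = d * (32 % d)
    pos = 0 + pos % d
    pairs = pairs + (emit(res) + (pairs == 37))
    process(res)
    pos = pos - process(0)
    return pos

d = d - res % 23 * (d - pos)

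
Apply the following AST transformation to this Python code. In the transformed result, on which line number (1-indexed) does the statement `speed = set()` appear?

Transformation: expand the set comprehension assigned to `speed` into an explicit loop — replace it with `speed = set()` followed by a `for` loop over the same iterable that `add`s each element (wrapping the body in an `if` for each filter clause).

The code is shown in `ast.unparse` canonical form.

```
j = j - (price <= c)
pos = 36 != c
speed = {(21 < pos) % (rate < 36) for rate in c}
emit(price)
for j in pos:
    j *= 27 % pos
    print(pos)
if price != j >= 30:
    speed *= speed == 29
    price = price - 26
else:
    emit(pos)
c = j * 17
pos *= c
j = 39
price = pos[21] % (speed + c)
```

3

Transformed code:
j = j - (price <= c)
pos = 36 != c
speed = set()
for rate in c:
    speed.add((21 < pos) % (rate < 36))
emit(price)
for j in pos:
    j *= 27 % pos
    print(pos)
if price != j >= 30:
    speed *= speed == 29
    price = price - 26
else:
    emit(pos)
c = j * 17
pos *= c
j = 39
price = pos[21] % (speed + c)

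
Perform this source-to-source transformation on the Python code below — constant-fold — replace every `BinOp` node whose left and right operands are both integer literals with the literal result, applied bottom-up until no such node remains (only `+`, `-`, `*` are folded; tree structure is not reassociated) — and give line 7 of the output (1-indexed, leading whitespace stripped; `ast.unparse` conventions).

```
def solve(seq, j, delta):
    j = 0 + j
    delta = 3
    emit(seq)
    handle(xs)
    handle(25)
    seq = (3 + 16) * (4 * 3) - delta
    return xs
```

Transformed code:
def solve(seq, j, delta):
    j = 0 + j
    delta = 3
    emit(seq)
    handle(xs)
    handle(25)
    seq = 228 - delta
    return xs

seq = 228 - delta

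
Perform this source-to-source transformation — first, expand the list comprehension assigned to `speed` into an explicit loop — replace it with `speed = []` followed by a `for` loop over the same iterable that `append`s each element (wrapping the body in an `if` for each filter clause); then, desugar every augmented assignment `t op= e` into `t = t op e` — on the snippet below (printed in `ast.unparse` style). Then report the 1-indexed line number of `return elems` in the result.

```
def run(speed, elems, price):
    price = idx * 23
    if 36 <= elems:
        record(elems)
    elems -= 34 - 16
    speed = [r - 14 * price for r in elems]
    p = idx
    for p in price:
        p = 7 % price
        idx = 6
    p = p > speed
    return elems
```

Transformed code:
def run(speed, elems, price):
    price = idx * 23
    if 36 <= elems:
        record(elems)
    elems = elems - (34 - 16)
    speed = []
    for r in elems:
        speed.append(r - 14 * price)
    p = idx
    for p in price:
        p = 7 % price
        idx = 6
    p = p > speed
    return elems

14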